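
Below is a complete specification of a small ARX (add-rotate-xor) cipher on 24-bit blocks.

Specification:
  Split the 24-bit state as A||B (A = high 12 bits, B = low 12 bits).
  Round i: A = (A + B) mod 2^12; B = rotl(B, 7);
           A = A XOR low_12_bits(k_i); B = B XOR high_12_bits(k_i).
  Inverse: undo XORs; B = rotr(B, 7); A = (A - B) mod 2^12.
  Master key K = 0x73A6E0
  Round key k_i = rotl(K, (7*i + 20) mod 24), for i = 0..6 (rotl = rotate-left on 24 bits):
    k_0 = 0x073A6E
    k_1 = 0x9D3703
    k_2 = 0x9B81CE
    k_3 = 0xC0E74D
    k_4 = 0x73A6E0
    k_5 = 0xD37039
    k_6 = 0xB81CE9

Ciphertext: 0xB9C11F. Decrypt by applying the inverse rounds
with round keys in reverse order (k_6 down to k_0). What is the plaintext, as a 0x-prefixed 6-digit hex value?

0xD5A5DF

s_0 = ciphertext = 0xB9C11F
s_1 = InvRound(s_0, k_6) = 0x3A03D5
s_2 = InvRound(s_1, k_5) = 0x73CC5D
s_3 = InvRound(s_2, k_4) = 0x4E6CF6
s_4 = InvRound(s_3, k_3) = 0x4AAF01
s_5 = InvRound(s_4, k_2) = 0xE3772D
s_6 = InvRound(s_5, k_1) = 0x957FDD
s_7 = InvRound(s_6, k_0) = 0xD5A5DF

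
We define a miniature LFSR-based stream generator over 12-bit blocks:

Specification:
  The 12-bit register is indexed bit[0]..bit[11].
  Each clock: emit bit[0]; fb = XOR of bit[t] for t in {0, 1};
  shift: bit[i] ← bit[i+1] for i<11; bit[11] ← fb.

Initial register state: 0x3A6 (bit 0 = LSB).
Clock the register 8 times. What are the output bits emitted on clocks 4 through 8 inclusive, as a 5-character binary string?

reg_0 = 0x3A6
clock 1: out=0, reg = 0x9D3
clock 2: out=1, reg = 0x4E9
clock 3: out=1, reg = 0xA74
clock 4: out=0, reg = 0x53A
clock 5: out=0, reg = 0xA9D
clock 6: out=1, reg = 0xD4E
clock 7: out=0, reg = 0xEA7
clock 8: out=1, reg = 0x753

00101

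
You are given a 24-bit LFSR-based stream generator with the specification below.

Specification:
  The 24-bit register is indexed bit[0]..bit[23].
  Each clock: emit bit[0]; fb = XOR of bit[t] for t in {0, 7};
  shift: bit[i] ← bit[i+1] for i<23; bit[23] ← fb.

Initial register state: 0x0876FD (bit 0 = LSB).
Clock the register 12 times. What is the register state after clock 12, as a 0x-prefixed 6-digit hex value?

0x610087

reg_0 = 0x0876FD
clock 1: out=1, reg = 0x043B7E
clock 2: out=0, reg = 0x021DBF
clock 3: out=1, reg = 0x010EDF
clock 4: out=1, reg = 0x00876F
clock 5: out=1, reg = 0x8043B7
clock 6: out=1, reg = 0x4021DB
clock 7: out=1, reg = 0x2010ED
clock 8: out=1, reg = 0x100876
clock 9: out=0, reg = 0x08043B
clock 10: out=1, reg = 0x84021D
clock 11: out=1, reg = 0xC2010E
clock 12: out=0, reg = 0x610087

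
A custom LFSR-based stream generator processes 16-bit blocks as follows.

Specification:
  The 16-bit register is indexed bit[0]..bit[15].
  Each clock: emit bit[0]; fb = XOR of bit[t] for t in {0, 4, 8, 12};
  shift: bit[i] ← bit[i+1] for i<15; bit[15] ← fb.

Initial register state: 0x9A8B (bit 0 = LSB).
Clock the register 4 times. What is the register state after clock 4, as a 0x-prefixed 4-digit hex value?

0x09A8

reg_0 = 0x9A8B
clock 1: out=1, reg = 0x4D45
clock 2: out=1, reg = 0x26A2
clock 3: out=0, reg = 0x1351
clock 4: out=1, reg = 0x09A8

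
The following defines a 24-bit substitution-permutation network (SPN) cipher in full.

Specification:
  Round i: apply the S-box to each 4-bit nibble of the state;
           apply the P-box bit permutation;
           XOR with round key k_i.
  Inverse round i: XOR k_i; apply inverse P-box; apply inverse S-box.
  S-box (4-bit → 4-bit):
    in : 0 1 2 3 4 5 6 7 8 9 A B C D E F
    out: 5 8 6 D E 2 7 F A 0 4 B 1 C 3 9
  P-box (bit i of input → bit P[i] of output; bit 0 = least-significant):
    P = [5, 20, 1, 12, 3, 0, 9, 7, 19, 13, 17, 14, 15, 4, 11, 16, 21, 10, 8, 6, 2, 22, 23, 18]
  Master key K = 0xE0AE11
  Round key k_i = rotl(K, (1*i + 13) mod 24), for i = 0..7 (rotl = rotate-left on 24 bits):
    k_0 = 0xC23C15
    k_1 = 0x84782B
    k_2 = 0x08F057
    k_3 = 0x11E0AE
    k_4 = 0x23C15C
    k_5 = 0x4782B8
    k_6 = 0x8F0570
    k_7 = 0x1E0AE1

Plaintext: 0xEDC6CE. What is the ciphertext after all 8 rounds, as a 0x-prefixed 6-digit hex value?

0xD6EAF6

s_0 = plaintext = 0xEDC6CE
s_1 = Round(s_0, k_0) = 0x989D79
s_2 = Round(s_1, k_1) = 0x863EE2
s_3 = Round(s_2, k_2) = 0x755D5C
s_4 = Round(s_3, k_3) = 0xD7A49B
s_5 = Round(s_4, k_4) = 0x95BC3C
s_6 = Round(s_5, k_5) = 0x4E0400
s_7 = Round(s_6, k_6) = 0x69EB5A
s_8 = Round(s_7, k_7) = 0xD6EAF6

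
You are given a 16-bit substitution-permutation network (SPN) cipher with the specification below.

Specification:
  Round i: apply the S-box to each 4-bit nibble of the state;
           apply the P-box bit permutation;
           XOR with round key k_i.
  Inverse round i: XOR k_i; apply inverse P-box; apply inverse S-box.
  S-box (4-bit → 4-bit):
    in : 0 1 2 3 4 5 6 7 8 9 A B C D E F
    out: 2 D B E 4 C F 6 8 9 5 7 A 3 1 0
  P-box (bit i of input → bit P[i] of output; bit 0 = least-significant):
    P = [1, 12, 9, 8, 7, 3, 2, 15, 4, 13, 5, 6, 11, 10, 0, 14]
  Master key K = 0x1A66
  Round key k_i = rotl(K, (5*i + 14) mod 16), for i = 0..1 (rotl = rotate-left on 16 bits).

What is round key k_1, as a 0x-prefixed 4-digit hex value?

K = 0x1A66
k_0 = rotl(K, (5*0+14) mod 16) = rotl(K, 14) = 0x8699
k_1 = rotl(K, (5*1+14) mod 16) = rotl(K, 3) = 0xD330

0xD330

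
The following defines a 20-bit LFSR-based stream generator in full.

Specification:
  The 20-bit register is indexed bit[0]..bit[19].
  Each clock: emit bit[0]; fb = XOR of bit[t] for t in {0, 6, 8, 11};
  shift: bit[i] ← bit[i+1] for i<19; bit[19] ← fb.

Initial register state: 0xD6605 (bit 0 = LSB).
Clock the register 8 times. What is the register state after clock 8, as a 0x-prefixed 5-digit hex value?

reg_0 = 0xD6605
clock 1: out=1, reg = 0xEB302
clock 2: out=0, reg = 0xF5981
clock 3: out=1, reg = 0xFACC0
clock 4: out=0, reg = 0x7D660
clock 5: out=0, reg = 0xBEB30
clock 6: out=0, reg = 0x5F598
clock 7: out=0, reg = 0xAFACC
clock 8: out=0, reg = 0x57D66

0x57D66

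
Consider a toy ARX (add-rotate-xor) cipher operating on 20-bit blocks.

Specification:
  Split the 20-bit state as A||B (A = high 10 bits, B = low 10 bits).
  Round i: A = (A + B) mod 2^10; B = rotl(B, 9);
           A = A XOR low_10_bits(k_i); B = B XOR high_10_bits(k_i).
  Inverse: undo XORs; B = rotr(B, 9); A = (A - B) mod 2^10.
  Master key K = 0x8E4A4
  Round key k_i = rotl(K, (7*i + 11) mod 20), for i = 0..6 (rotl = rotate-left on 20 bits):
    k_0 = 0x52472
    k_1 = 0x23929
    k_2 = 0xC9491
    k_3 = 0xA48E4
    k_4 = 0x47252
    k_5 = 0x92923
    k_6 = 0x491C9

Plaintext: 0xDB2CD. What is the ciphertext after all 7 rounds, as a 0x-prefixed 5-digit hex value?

s_0 = plaintext = 0xDB2CD
s_1 = Round(s_0, k_0) = 0x92E2F
s_2 = Round(s_1, k_1) = 0x54F99
s_3 = Round(s_2, k_2) = 0x1F4E9
s_4 = Round(s_3, k_3) = 0x608E6
s_5 = Round(s_4, k_4) = 0x0E96F
s_6 = Round(s_5, k_5) = 0x228FD
s_7 = Round(s_6, k_6) = 0x13B5A

0x13B5A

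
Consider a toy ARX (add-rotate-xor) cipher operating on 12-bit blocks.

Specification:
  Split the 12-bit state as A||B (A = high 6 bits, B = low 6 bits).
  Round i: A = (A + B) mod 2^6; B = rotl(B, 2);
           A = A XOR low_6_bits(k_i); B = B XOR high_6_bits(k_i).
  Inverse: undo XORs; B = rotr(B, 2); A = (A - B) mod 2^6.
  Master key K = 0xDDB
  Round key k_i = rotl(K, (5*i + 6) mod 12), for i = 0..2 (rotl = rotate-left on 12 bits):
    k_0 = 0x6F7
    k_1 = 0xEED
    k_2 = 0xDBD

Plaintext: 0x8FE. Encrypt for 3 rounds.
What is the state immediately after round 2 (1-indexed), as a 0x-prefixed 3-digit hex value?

s_0 = plaintext = 0x8FE
s_1 = Round(s_0, k_0) = 0x5A0
s_2 = Round(s_1, k_1) = 0x6F9
s_3 = Round(s_2, k_2) = 0xA51

0x6F9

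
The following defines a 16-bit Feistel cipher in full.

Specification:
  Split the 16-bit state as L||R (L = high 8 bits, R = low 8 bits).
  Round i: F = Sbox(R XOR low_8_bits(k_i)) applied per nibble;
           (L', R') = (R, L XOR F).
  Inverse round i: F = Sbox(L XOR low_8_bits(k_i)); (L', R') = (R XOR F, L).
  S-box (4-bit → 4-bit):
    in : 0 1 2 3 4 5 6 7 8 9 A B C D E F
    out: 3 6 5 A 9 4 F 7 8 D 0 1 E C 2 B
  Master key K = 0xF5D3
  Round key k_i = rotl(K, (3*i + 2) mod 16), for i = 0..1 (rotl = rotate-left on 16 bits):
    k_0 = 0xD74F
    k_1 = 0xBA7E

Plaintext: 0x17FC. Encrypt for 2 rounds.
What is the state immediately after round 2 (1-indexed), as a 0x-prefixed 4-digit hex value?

s_0 = plaintext = 0x17FC
s_1 = Round(s_0, k_0) = 0xFC0D
s_2 = Round(s_1, k_1) = 0x0D86

0x0D86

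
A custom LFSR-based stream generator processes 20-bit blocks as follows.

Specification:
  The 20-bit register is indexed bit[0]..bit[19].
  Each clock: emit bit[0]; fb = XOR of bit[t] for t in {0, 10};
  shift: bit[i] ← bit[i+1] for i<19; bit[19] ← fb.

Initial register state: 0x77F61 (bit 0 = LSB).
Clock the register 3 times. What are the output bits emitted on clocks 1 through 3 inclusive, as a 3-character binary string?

reg_0 = 0x77F61
clock 1: out=1, reg = 0x3BFB0
clock 2: out=0, reg = 0x9DFD8
clock 3: out=0, reg = 0xCEFEC

100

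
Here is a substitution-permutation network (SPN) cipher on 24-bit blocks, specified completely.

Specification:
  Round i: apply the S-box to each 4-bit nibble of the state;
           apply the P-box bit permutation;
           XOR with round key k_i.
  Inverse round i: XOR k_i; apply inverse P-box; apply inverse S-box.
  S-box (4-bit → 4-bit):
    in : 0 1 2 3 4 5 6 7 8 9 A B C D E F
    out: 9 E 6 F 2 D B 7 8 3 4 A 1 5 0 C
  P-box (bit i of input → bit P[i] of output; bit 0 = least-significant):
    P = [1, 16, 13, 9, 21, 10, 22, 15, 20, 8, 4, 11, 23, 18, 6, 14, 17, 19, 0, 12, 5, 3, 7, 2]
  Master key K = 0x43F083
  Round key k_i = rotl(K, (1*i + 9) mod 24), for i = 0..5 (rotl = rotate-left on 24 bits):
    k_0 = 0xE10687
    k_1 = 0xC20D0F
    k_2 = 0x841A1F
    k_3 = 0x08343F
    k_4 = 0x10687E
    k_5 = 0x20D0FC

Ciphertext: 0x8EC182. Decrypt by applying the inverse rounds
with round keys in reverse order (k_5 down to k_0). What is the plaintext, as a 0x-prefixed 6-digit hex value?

s_0 = ciphertext = 0x8EC182
s_1 = InvRound(s_0, k_5) = 0x6672CC
s_2 = InvRound(s_1, k_4) = 0xD045D0
s_3 = InvRound(s_2, k_3) = 0x3159AD
s_4 = InvRound(s_3, k_2) = 0xDE67C6
s_5 = InvRound(s_4, k_1) = 0x2210EF
s_6 = InvRound(s_5, k_0) = 0x90DE2B

0x90DE2B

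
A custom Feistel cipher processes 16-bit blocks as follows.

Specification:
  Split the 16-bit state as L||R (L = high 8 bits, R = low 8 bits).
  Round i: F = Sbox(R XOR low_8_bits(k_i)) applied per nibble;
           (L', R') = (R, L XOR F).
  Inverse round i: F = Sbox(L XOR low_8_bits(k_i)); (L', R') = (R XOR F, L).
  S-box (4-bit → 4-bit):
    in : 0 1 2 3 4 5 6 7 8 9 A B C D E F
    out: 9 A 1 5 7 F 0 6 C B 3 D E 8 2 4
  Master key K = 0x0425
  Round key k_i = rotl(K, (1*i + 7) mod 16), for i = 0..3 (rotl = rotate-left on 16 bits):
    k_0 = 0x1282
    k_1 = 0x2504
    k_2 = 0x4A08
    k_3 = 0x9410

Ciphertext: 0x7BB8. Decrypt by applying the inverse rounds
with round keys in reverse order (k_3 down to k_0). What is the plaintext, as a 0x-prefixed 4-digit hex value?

0x3983

s_0 = ciphertext = 0x7BB8
s_1 = InvRound(s_0, k_3) = 0xB57B
s_2 = InvRound(s_1, k_2) = 0xA3B5
s_3 = InvRound(s_2, k_1) = 0x83A3
s_4 = InvRound(s_3, k_0) = 0x3983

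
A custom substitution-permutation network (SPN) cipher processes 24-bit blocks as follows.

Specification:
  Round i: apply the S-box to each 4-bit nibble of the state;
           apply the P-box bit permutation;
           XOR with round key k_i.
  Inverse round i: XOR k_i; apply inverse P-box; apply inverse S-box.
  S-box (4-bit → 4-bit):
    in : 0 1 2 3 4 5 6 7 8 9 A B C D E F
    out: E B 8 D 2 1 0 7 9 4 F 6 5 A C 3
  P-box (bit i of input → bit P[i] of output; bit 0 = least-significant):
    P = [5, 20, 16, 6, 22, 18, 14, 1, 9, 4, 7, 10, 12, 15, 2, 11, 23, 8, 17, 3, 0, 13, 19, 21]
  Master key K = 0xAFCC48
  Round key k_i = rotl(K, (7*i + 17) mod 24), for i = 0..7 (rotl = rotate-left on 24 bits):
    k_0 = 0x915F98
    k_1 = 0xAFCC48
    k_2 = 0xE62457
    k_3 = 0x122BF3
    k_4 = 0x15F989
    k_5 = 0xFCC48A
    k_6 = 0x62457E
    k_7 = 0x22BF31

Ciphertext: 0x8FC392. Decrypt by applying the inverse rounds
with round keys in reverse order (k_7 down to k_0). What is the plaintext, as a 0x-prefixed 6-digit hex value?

0xADA517

s_0 = ciphertext = 0x8FC392
s_1 = InvRound(s_0, k_7) = 0xA58E0C
s_2 = InvRound(s_1, k_6) = 0x67DFA3
s_3 = InvRound(s_2, k_5) = 0xCA8567
s_4 = InvRound(s_3, k_4) = 0xB33EAA
s_5 = InvRound(s_4, k_3) = 0x815D6E
s_6 = InvRound(s_5, k_2) = 0x10847C
s_7 = InvRound(s_6, k_1) = 0xECE4B7
s_8 = InvRound(s_7, k_0) = 0xADA517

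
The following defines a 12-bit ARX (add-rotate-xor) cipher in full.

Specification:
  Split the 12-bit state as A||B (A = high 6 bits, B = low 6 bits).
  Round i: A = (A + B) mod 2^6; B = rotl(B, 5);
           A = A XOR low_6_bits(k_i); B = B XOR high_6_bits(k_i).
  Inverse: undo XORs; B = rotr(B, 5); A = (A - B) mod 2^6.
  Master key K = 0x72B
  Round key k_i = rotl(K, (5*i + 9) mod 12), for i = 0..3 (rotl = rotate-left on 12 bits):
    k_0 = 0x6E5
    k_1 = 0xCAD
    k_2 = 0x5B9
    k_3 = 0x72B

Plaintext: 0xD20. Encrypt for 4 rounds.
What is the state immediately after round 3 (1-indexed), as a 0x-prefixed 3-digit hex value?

0x47D

s_0 = plaintext = 0xD20
s_1 = Round(s_0, k_0) = 0xC4B
s_2 = Round(s_1, k_1) = 0x457
s_3 = Round(s_2, k_2) = 0x47D
s_4 = Round(s_3, k_3) = 0x962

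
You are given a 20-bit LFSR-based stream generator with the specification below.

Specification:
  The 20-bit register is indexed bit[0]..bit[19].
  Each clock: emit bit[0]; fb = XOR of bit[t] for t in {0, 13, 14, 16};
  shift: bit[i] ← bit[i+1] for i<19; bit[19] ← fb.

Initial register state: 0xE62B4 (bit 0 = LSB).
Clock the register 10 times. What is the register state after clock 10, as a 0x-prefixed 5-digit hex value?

0x7C398

reg_0 = 0xE62B4
clock 1: out=0, reg = 0x7315A
clock 2: out=0, reg = 0x398AD
clock 3: out=1, reg = 0x1CC56
clock 4: out=0, reg = 0x0E62B
clock 5: out=1, reg = 0x87315
clock 6: out=1, reg = 0xC398A
clock 7: out=0, reg = 0xE1CC5
clock 8: out=1, reg = 0xF0E62
clock 9: out=0, reg = 0xF8731
clock 10: out=1, reg = 0x7C398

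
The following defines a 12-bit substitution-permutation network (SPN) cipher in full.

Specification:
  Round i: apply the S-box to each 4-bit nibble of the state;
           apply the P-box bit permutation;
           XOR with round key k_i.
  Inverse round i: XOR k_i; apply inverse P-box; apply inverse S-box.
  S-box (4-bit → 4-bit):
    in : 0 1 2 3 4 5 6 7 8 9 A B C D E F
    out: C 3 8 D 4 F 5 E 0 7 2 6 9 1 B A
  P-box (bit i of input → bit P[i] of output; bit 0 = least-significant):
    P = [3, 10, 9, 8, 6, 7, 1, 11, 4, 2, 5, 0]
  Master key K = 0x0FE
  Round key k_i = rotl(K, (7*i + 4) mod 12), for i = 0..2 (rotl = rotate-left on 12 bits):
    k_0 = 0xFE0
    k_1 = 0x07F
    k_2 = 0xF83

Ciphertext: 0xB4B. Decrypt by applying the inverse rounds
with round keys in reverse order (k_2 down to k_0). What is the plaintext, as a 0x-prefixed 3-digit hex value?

0xE11

s_0 = ciphertext = 0xB4B
s_1 = InvRound(s_0, k_2) = 0x811
s_2 = InvRound(s_1, k_1) = 0xB3D
s_3 = InvRound(s_2, k_0) = 0xE11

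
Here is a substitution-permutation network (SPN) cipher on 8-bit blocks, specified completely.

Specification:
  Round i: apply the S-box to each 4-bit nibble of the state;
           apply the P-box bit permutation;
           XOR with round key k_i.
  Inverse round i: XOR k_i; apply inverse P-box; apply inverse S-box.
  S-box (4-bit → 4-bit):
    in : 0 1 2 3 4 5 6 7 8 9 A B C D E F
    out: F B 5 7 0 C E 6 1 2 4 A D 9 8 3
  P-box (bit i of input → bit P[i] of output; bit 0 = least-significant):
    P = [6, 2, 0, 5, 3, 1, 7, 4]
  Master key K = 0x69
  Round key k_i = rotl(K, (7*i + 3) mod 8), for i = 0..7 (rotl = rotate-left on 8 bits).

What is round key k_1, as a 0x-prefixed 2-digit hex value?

K = 0x69
k_0 = rotl(K, (7*0+3) mod 8) = rotl(K, 3) = 0x4B
k_1 = rotl(K, (7*1+3) mod 8) = rotl(K, 2) = 0xA5

0xA5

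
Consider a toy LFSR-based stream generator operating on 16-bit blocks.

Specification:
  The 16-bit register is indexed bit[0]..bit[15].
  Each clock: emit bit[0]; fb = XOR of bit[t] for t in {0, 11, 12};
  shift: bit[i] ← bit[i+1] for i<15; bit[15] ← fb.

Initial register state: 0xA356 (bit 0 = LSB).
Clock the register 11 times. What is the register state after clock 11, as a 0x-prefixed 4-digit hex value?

reg_0 = 0xA356
clock 1: out=0, reg = 0x51AB
clock 2: out=1, reg = 0x28D5
clock 3: out=1, reg = 0x146A
clock 4: out=0, reg = 0x8A35
clock 5: out=1, reg = 0x451A
clock 6: out=0, reg = 0x228D
clock 7: out=1, reg = 0x9146
clock 8: out=0, reg = 0xC8A3
clock 9: out=1, reg = 0x6451
clock 10: out=1, reg = 0xB228
clock 11: out=0, reg = 0xD914

0xD914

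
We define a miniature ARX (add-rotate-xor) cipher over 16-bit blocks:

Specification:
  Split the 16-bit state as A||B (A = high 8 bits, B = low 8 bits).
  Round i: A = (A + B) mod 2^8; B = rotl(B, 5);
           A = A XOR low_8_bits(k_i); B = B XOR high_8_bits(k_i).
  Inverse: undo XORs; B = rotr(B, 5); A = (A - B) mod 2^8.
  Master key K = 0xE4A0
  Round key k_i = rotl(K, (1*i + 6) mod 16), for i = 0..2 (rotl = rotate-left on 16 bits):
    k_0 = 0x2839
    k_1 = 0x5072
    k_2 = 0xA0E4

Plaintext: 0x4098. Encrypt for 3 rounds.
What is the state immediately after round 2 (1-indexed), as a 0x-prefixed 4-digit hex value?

s_0 = plaintext = 0x4098
s_1 = Round(s_0, k_0) = 0xE13B
s_2 = Round(s_1, k_1) = 0x6E37
s_3 = Round(s_2, k_2) = 0x4146

0x6E37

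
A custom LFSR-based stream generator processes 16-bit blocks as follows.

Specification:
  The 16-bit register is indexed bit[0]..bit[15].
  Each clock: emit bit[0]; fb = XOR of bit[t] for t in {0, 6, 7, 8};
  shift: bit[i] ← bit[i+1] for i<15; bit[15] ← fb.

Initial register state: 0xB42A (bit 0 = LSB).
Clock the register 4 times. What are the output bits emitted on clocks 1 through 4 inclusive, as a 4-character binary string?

0101

reg_0 = 0xB42A
clock 1: out=0, reg = 0x5A15
clock 2: out=1, reg = 0xAD0A
clock 3: out=0, reg = 0xD685
clock 4: out=1, reg = 0x6B42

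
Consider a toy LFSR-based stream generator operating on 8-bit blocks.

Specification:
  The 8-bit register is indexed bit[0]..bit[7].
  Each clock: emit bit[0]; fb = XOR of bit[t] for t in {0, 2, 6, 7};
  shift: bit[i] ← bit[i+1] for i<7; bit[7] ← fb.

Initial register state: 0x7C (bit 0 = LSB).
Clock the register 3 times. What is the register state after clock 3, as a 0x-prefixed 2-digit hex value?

reg_0 = 0x7C
clock 1: out=0, reg = 0x3E
clock 2: out=0, reg = 0x9F
clock 3: out=1, reg = 0xCF

0xCF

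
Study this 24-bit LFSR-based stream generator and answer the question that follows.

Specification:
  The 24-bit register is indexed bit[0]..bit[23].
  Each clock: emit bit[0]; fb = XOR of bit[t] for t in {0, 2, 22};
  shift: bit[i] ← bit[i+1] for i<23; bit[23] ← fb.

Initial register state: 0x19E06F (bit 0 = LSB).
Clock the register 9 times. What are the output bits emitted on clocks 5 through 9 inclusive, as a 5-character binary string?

01100

reg_0 = 0x19E06F
clock 1: out=1, reg = 0x0CF037
clock 2: out=1, reg = 0x06781B
clock 3: out=1, reg = 0x833C0D
clock 4: out=1, reg = 0x419E06
clock 5: out=0, reg = 0x20CF03
clock 6: out=1, reg = 0x906781
clock 7: out=1, reg = 0xC833C0
clock 8: out=0, reg = 0xE419E0
clock 9: out=0, reg = 0xF20CF0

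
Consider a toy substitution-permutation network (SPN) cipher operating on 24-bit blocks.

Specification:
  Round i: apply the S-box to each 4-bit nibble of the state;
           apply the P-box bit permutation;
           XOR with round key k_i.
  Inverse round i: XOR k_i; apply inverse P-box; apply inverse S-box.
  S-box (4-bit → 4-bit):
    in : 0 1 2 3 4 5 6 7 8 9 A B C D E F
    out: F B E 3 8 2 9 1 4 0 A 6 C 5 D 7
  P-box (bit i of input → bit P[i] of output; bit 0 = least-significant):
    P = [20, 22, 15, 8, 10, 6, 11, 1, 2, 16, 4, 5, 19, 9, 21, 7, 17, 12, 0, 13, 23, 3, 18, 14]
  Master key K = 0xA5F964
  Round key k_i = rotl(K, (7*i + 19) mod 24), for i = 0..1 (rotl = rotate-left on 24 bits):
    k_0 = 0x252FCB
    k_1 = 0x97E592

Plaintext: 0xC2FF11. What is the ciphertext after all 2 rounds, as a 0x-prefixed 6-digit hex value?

s_0 = plaintext = 0xC2FF11
s_1 = Round(s_0, k_0) = 0x58589C
s_2 = Round(s_1, k_1) = 0x97668B

0x97668B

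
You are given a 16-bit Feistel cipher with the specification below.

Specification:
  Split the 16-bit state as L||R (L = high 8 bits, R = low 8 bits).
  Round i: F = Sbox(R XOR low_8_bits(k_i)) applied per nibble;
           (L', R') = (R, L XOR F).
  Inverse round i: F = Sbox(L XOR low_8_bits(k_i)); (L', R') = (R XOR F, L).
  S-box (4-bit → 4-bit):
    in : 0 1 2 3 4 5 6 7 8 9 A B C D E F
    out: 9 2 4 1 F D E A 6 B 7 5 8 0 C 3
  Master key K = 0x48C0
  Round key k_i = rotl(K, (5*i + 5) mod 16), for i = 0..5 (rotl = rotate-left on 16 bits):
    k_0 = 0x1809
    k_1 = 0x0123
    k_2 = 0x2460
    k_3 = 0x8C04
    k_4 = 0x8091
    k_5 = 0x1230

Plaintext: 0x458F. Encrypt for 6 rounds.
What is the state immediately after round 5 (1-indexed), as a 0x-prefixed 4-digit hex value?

0x764A

s_0 = plaintext = 0x458F
s_1 = Round(s_0, k_0) = 0x8F2B
s_2 = Round(s_1, k_1) = 0x2B19
s_3 = Round(s_2, k_2) = 0x1980
s_4 = Round(s_3, k_3) = 0x8076
s_5 = Round(s_4, k_4) = 0x764A
s_6 = Round(s_5, k_5) = 0x4AD1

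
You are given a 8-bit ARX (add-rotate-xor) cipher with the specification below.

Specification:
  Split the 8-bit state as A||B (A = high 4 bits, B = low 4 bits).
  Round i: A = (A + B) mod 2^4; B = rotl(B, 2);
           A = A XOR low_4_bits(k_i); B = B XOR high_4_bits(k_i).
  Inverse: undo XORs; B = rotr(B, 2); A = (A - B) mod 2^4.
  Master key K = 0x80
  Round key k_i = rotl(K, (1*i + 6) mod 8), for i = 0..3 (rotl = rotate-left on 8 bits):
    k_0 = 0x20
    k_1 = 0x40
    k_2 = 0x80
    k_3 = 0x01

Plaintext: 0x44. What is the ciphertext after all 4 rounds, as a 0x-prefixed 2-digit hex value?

s_0 = plaintext = 0x44
s_1 = Round(s_0, k_0) = 0x83
s_2 = Round(s_1, k_1) = 0xB8
s_3 = Round(s_2, k_2) = 0x3A
s_4 = Round(s_3, k_3) = 0xCA

0xCA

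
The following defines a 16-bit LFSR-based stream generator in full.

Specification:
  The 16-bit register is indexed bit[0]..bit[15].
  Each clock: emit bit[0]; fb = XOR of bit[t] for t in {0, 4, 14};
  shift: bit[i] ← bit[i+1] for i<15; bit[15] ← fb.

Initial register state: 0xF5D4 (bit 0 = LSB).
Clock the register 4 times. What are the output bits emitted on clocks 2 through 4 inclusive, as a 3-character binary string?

reg_0 = 0xF5D4
clock 1: out=0, reg = 0x7AEA
clock 2: out=0, reg = 0xBD75
clock 3: out=1, reg = 0x5EBA
clock 4: out=0, reg = 0x2F5D

010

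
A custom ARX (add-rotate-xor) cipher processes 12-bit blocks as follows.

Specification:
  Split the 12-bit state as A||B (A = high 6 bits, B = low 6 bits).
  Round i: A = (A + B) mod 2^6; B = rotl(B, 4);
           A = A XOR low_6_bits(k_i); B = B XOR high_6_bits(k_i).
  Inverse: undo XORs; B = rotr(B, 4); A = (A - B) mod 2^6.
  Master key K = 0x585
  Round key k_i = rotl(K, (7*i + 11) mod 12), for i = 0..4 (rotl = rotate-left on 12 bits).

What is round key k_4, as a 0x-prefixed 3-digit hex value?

0xC2A

K = 0x585
k_0 = rotl(K, (7*0+11) mod 12) = rotl(K, 11) = 0xAC2
k_1 = rotl(K, (7*1+11) mod 12) = rotl(K, 6) = 0x156
k_2 = rotl(K, (7*2+11) mod 12) = rotl(K, 1) = 0xB0A
k_3 = rotl(K, (7*3+11) mod 12) = rotl(K, 8) = 0x558
k_4 = rotl(K, (7*4+11) mod 12) = rotl(K, 3) = 0xC2A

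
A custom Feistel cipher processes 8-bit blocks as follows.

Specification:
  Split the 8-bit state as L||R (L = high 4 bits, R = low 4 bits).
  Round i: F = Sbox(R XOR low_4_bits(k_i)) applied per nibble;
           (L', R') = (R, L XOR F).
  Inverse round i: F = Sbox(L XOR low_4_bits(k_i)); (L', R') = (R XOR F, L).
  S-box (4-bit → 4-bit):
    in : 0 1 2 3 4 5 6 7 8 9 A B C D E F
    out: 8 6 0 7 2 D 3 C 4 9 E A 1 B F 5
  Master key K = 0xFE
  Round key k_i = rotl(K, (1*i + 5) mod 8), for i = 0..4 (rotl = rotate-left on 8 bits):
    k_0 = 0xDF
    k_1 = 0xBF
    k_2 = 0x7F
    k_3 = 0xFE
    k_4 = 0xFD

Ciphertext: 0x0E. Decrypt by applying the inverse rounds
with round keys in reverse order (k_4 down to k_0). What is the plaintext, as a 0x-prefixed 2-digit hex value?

0x16

s_0 = ciphertext = 0x0E
s_1 = InvRound(s_0, k_4) = 0x50
s_2 = InvRound(s_1, k_3) = 0xA5
s_3 = InvRound(s_2, k_2) = 0x8A
s_4 = InvRound(s_3, k_1) = 0x68
s_5 = InvRound(s_4, k_0) = 0x16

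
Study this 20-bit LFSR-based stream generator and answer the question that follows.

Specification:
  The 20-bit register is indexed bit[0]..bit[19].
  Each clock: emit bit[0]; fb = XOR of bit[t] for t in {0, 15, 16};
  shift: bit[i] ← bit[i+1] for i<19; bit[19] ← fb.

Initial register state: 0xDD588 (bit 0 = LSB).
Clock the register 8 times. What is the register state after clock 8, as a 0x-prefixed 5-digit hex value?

0xBEDD5

reg_0 = 0xDD588
clock 1: out=0, reg = 0x6EAC4
clock 2: out=0, reg = 0xB7562
clock 3: out=0, reg = 0xDBAB1
clock 4: out=1, reg = 0xEDD58
clock 5: out=0, reg = 0xF6EAC
clock 6: out=0, reg = 0xFB756
clock 7: out=0, reg = 0x7DBAB
clock 8: out=1, reg = 0xBEDD5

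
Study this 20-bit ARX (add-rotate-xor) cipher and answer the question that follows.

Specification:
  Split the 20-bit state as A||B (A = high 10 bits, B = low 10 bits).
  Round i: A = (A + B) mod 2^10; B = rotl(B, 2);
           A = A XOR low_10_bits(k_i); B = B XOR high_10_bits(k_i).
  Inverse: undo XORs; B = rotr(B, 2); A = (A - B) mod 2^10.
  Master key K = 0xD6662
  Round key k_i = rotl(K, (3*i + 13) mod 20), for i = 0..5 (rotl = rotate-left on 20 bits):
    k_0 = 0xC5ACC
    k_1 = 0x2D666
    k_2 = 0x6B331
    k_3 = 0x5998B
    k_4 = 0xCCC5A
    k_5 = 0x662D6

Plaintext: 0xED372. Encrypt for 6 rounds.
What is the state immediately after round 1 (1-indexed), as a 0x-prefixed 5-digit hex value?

0x7AADD

s_0 = plaintext = 0xED372
s_1 = Round(s_0, k_0) = 0x7AADD
s_2 = Round(s_1, k_1) = 0xA87C3
s_3 = Round(s_2, k_2) = 0x556A3
s_4 = Round(s_3, k_3) = 0x9CFE8
s_5 = Round(s_4, k_4) = 0x80490
s_6 = Round(s_5, k_5) = 0x11FD8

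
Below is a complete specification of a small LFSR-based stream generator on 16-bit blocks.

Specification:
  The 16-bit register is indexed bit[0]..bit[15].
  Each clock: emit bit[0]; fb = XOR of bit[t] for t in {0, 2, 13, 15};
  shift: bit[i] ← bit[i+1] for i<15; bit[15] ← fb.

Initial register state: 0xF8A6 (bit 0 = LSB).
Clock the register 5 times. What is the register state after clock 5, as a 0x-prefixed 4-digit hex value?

reg_0 = 0xF8A6
clock 1: out=0, reg = 0xFC53
clock 2: out=1, reg = 0xFE29
clock 3: out=1, reg = 0xFF14
clock 4: out=0, reg = 0xFF8A
clock 5: out=0, reg = 0x7FC5

0x7FC5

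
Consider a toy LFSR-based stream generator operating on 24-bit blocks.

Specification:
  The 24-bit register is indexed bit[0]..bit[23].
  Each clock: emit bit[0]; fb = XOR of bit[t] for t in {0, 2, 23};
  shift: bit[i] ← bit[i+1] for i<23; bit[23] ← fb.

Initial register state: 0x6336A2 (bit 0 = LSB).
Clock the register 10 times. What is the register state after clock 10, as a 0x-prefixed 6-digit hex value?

0x4198CD

reg_0 = 0x6336A2
clock 1: out=0, reg = 0x319B51
clock 2: out=1, reg = 0x98CDA8
clock 3: out=0, reg = 0xCC66D4
clock 4: out=0, reg = 0x66336A
clock 5: out=0, reg = 0x3319B5
clock 6: out=1, reg = 0x198CDA
clock 7: out=0, reg = 0x0CC66D
clock 8: out=1, reg = 0x066336
clock 9: out=0, reg = 0x83319B
clock 10: out=1, reg = 0x4198CD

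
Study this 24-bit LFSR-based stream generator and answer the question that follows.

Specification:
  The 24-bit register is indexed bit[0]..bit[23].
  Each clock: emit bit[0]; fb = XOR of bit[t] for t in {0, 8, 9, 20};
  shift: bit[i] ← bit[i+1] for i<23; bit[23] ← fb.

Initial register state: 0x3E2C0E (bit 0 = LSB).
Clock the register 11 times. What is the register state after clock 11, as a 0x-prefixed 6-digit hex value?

0x28E7C5

reg_0 = 0x3E2C0E
clock 1: out=0, reg = 0x9F1607
clock 2: out=1, reg = 0xCF8B03
clock 3: out=1, reg = 0xE7C581
clock 4: out=1, reg = 0x73E2C0
clock 5: out=0, reg = 0x39F160
clock 6: out=0, reg = 0x1CF8B0
clock 7: out=0, reg = 0x8E7C58
clock 8: out=0, reg = 0x473E2C
clock 9: out=0, reg = 0xA39F16
clock 10: out=0, reg = 0x51CF8B
clock 11: out=1, reg = 0x28E7C5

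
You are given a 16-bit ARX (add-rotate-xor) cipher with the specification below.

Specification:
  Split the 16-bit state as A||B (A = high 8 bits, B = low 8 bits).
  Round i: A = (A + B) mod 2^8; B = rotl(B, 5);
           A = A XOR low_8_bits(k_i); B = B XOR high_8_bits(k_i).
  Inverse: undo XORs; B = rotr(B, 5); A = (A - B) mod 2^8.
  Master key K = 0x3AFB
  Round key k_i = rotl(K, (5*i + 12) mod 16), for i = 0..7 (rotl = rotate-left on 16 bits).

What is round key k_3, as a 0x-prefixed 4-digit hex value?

0xD9D7

K = 0x3AFB
k_0 = rotl(K, (5*0+12) mod 16) = rotl(K, 12) = 0xB3AF
k_1 = rotl(K, (5*1+12) mod 16) = rotl(K, 1) = 0x75F6
k_2 = rotl(K, (5*2+12) mod 16) = rotl(K, 6) = 0xBECE
k_3 = rotl(K, (5*3+12) mod 16) = rotl(K, 11) = 0xD9D7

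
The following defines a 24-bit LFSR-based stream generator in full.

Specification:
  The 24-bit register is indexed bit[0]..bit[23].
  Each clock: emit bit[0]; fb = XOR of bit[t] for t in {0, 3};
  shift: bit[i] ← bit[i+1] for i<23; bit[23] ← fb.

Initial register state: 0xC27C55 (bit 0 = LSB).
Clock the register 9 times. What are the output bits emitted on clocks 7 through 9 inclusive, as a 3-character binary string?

reg_0 = 0xC27C55
clock 1: out=1, reg = 0xE13E2A
clock 2: out=0, reg = 0xF09F15
clock 3: out=1, reg = 0xF84F8A
clock 4: out=0, reg = 0xFC27C5
clock 5: out=1, reg = 0xFE13E2
clock 6: out=0, reg = 0x7F09F1
clock 7: out=1, reg = 0xBF84F8
clock 8: out=0, reg = 0xDFC27C
clock 9: out=0, reg = 0xEFE13E

100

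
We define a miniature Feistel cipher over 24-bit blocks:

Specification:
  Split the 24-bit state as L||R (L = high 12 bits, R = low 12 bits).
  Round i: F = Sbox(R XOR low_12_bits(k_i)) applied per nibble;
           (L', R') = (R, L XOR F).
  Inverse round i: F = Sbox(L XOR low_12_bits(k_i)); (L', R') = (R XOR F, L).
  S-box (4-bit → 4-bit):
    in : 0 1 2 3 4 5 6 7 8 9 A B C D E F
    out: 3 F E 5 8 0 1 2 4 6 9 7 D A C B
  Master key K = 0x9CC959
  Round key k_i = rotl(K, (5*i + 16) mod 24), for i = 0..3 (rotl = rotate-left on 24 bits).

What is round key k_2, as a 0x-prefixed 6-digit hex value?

K = 0x9CC959
k_0 = rotl(K, (5*0+16) mod 24) = rotl(K, 16) = 0x599CC9
k_1 = rotl(K, (5*1+16) mod 24) = rotl(K, 21) = 0x33992B
k_2 = rotl(K, (5*2+16) mod 24) = rotl(K, 2) = 0x732566

0x732566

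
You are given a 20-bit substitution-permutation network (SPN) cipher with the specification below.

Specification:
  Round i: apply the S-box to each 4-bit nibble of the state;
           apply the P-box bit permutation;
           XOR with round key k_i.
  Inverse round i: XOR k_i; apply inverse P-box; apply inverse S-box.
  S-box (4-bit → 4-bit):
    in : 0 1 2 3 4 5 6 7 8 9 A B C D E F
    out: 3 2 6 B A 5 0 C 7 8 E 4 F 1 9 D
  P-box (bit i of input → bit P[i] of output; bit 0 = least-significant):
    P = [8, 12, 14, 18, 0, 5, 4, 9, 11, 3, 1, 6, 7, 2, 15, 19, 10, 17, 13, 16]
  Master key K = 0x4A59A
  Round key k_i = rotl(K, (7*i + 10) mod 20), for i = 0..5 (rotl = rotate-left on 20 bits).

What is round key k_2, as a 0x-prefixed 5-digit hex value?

K = 0x4A59A
k_0 = rotl(K, (7*0+10) mod 20) = rotl(K, 10) = 0x66929
k_1 = rotl(K, (7*1+10) mod 20) = rotl(K, 17) = 0x494B3
k_2 = rotl(K, (7*2+10) mod 20) = rotl(K, 4) = 0xA59A4

0xA59A4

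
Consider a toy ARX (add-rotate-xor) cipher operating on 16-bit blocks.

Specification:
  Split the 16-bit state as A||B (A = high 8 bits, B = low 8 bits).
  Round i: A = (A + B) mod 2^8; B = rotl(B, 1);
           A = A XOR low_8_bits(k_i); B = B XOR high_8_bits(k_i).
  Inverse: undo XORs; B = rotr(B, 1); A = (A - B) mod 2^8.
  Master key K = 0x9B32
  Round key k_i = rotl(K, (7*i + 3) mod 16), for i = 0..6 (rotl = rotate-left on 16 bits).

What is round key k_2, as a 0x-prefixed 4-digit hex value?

K = 0x9B32
k_0 = rotl(K, (7*0+3) mod 16) = rotl(K, 3) = 0xD994
k_1 = rotl(K, (7*1+3) mod 16) = rotl(K, 10) = 0xCA6C
k_2 = rotl(K, (7*2+3) mod 16) = rotl(K, 1) = 0x3665

0x3665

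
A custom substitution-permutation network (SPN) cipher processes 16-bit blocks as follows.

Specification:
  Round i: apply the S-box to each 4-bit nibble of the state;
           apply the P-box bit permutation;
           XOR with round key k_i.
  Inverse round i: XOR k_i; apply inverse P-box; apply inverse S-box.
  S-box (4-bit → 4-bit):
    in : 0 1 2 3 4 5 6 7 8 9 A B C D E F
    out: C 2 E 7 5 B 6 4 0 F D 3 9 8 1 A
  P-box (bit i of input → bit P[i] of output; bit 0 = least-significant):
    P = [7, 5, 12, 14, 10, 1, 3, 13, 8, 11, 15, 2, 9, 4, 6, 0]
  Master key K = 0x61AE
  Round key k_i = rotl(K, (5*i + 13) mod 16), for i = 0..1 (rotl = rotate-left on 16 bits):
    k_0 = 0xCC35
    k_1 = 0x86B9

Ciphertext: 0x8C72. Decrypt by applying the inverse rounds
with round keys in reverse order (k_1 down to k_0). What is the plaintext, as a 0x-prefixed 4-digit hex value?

0x2B9D

s_0 = ciphertext = 0x8C72
s_1 = InvRound(s_0, k_1) = 0xA16E
s_2 = InvRound(s_1, k_0) = 0x2B9D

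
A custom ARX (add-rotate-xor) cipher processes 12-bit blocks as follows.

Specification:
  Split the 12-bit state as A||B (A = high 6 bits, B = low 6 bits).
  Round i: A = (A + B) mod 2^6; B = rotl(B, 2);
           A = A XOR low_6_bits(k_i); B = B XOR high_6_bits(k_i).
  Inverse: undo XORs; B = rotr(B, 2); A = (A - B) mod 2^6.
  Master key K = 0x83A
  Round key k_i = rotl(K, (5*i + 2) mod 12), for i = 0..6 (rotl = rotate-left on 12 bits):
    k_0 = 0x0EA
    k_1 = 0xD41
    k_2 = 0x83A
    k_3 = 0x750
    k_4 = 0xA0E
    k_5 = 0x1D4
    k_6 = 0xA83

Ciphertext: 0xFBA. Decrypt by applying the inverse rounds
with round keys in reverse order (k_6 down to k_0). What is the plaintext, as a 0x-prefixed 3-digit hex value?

0x3B1

s_0 = ciphertext = 0xFBA
s_1 = InvRound(s_0, k_6) = 0xE44
s_2 = InvRound(s_1, k_5) = 0xF70
s_3 = InvRound(s_2, k_4) = 0xB46
s_4 = InvRound(s_3, k_3) = 0x1F6
s_5 = InvRound(s_4, k_2) = 0x625
s_6 = InvRound(s_5, k_1) = 0x544
s_7 = InvRound(s_6, k_0) = 0x3B1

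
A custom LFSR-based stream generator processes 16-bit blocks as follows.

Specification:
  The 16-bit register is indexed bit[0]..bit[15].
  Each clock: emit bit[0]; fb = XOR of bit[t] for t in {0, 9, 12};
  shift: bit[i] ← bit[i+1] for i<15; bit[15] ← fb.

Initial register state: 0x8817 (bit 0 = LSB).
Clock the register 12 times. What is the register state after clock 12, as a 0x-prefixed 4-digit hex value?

0xB6B8

reg_0 = 0x8817
clock 1: out=1, reg = 0xC40B
clock 2: out=1, reg = 0xE205
clock 3: out=1, reg = 0x7102
clock 4: out=0, reg = 0xB881
clock 5: out=1, reg = 0x5C40
clock 6: out=0, reg = 0xAE20
clock 7: out=0, reg = 0xD710
clock 8: out=0, reg = 0x6B88
clock 9: out=0, reg = 0xB5C4
clock 10: out=0, reg = 0xDAE2
clock 11: out=0, reg = 0x6D71
clock 12: out=1, reg = 0xB6B8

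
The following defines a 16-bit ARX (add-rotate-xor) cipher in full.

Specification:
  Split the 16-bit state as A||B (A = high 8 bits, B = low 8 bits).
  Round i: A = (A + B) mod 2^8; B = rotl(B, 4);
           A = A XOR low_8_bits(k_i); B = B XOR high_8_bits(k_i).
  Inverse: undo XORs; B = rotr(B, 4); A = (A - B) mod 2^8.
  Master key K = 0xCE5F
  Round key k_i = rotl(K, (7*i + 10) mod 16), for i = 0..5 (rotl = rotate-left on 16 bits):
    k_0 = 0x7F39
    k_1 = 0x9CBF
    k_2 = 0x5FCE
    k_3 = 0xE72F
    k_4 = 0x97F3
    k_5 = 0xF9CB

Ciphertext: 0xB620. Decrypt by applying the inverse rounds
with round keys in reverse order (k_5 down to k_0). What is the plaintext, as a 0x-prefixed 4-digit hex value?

s_0 = ciphertext = 0xB620
s_1 = InvRound(s_0, k_5) = 0xE09D
s_2 = InvRound(s_1, k_4) = 0x73A0
s_3 = InvRound(s_2, k_3) = 0xE874
s_4 = InvRound(s_3, k_2) = 0x74B2
s_5 = InvRound(s_4, k_1) = 0xE9E2
s_6 = InvRound(s_5, k_0) = 0xF7D9

0xF7D9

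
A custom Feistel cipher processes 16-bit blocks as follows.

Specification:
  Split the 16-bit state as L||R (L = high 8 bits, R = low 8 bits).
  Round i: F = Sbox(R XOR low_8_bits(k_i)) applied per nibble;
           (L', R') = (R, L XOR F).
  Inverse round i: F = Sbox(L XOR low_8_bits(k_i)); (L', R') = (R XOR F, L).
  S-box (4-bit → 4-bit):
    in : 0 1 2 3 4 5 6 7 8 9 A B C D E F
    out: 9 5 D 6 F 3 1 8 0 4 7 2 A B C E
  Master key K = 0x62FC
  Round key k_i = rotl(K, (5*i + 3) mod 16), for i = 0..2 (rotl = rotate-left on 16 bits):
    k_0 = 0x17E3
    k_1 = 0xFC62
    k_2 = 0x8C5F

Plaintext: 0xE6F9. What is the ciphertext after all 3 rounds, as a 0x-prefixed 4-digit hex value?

s_0 = plaintext = 0xE6F9
s_1 = Round(s_0, k_0) = 0xF9B1
s_2 = Round(s_1, k_1) = 0xB14F
s_3 = Round(s_2, k_2) = 0x4FE8

0x4FE8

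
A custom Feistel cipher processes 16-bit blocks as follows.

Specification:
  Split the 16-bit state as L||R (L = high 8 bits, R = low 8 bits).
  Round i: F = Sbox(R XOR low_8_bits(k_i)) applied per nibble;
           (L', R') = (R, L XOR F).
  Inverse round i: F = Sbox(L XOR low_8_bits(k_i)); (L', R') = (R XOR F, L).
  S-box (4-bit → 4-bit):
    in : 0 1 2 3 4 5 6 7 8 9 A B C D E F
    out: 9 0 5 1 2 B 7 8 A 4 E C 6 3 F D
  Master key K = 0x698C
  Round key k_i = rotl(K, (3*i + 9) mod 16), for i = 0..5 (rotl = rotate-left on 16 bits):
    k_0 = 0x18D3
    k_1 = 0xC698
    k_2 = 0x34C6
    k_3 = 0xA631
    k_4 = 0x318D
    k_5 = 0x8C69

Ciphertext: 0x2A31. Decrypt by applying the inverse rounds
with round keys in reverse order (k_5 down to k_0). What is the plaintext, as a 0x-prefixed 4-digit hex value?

0x2F02

s_0 = ciphertext = 0x2A31
s_1 = InvRound(s_0, k_5) = 0x102A
s_2 = InvRound(s_1, k_4) = 0x6910
s_3 = InvRound(s_2, k_3) = 0xAA69
s_4 = InvRound(s_3, k_2) = 0x1FAA
s_5 = InvRound(s_4, k_1) = 0x021F
s_6 = InvRound(s_5, k_0) = 0x2F02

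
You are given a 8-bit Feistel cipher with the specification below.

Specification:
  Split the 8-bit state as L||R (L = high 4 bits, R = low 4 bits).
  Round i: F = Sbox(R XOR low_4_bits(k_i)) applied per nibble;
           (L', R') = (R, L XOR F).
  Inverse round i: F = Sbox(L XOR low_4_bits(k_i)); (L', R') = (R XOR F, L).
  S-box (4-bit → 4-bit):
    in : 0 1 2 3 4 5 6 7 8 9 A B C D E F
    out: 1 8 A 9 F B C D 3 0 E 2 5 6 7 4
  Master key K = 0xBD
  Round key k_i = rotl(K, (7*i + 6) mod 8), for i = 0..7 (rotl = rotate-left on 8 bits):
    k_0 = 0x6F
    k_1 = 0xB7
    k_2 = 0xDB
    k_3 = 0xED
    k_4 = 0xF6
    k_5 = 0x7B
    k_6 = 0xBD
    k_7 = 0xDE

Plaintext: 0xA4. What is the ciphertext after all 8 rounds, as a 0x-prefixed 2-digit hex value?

0x88

s_0 = plaintext = 0xA4
s_1 = Round(s_0, k_0) = 0x48
s_2 = Round(s_1, k_1) = 0x80
s_3 = Round(s_2, k_2) = 0x0A
s_4 = Round(s_3, k_3) = 0xAD
s_5 = Round(s_4, k_4) = 0xD8
s_6 = Round(s_5, k_5) = 0x84
s_7 = Round(s_6, k_6) = 0x48
s_8 = Round(s_7, k_7) = 0x88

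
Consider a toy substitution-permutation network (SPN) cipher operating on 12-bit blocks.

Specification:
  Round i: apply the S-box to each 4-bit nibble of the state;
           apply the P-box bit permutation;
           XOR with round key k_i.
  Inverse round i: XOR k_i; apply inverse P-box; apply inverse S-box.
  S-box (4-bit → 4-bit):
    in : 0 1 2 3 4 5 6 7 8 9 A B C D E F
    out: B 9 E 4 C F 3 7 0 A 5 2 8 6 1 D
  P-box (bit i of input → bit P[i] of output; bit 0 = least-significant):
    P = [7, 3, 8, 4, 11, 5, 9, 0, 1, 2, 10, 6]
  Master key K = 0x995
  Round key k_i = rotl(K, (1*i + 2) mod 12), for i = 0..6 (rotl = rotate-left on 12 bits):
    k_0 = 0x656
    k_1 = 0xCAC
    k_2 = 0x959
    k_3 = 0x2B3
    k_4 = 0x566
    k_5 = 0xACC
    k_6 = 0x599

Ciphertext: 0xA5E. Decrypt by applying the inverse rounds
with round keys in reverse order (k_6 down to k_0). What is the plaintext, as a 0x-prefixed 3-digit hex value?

0xF38

s_0 = ciphertext = 0xA5E
s_1 = InvRound(s_0, k_6) = 0x5FA
s_2 = InvRound(s_1, k_5) = 0x774
s_3 = InvRound(s_2, k_4) = 0xE3C
s_4 = InvRound(s_3, k_3) = 0x716
s_5 = InvRound(s_4, k_2) = 0x5FB
s_6 = InvRound(s_5, k_1) = 0x014
s_7 = InvRound(s_6, k_0) = 0xF38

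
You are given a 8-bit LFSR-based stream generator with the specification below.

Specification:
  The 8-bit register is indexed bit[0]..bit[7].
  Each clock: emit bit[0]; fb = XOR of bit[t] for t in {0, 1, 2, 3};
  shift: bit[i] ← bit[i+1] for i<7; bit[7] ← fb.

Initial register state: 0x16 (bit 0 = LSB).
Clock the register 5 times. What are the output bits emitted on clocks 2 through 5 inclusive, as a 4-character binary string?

reg_0 = 0x16
clock 1: out=0, reg = 0x0B
clock 2: out=1, reg = 0x85
clock 3: out=1, reg = 0x42
clock 4: out=0, reg = 0xA1
clock 5: out=1, reg = 0xD0

1101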